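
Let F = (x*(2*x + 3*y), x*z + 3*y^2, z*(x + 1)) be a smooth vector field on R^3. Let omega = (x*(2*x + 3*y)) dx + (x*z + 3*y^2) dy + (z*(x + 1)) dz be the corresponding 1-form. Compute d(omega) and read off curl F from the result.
d(omega) = (-x) dy ∧ dz + (-z) dz ∧ dx + (-3*x + z) dx ∧ dy; curl F = (-x, -z, -3*x + z)

d omega = sum_{i<j} (∂f_j/∂x_i - ∂f_i/∂x_j) dx_i ∧ dx_j. Under the identification (dy ∧ dz, dz ∧ dx, dx ∧ dy) ↔ (e_x, e_y, e_z), the coefficients are exactly the components of curl F. Compute:
  ∂R/∂y - ∂Q/∂z = (0) - (x) = -x
  ∂P/∂z - ∂R/∂x = (0) - (z) = -z
  ∂Q/∂x - ∂P/∂y = (z) - (3*x) = -3*x + z.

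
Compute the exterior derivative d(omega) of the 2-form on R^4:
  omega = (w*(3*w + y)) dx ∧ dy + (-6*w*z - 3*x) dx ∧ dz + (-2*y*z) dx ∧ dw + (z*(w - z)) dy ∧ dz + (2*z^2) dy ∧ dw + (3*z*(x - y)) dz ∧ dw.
d(omega) = (6*w + y + 2*z) dx ∧ dy ∧ dw + (2*y - 3*z) dx ∧ dz ∧ dw + (-6*z) dy ∧ dz ∧ dw

For a 2-form omega = sum_{i<j} g_{ij} dx_i ∧ dx_j, the exterior derivative is
  d(omega) = sum_{i<j} d(g_{ij}) ∧ dx_i ∧ dx_j = sum_{i<j, k} (∂g_{ij}/∂x_k) dx_k ∧ dx_i ∧ dx_j.
Expand each term, using dx_k ∧ dx_i ∧ dx_j = sgn(permutation) dx_{(a)} ∧ dx_{(b)} ∧ dx_{(c)} with (a < b < c) sorted:
  d(w*(3*w + y)) includes (∂/∂w)(w*(3*w + y)) dw = (6*w + y) dw, which multiplied by dx ∧ dy gives (6*w + y) dx ∧ dy ∧ dw
  d(-6*w*z - 3*x) includes (∂/∂w)(-6*w*z - 3*x) dw = (-6*z) dw, which multiplied by dx ∧ dz gives (-6*z) dx ∧ dz ∧ dw
  d(-2*y*z) includes (∂/∂y)(-2*y*z) dy = (-2*z) dy, which multiplied by dx ∧ dw gives (2*z) dx ∧ dy ∧ dw
  d(-2*y*z) includes (∂/∂z)(-2*y*z) dz = (-2*y) dz, which multiplied by dx ∧ dw gives (2*y) dx ∧ dz ∧ dw
  d(z*(w - z)) includes (∂/∂w)(z*(w - z)) dw = (z) dw, which multiplied by dy ∧ dz gives (z) dy ∧ dz ∧ dw
  d(2*z^2) includes (∂/∂z)(2*z^2) dz = (4*z) dz, which multiplied by dy ∧ dw gives (-4*z) dy ∧ dz ∧ dw
  d(3*z*(x - y)) includes (∂/∂x)(3*z*(x - y)) dx = (3*z) dx, which multiplied by dz ∧ dw gives (3*z) dx ∧ dz ∧ dw
  d(3*z*(x - y)) includes (∂/∂y)(3*z*(x - y)) dy = (-3*z) dy, which multiplied by dz ∧ dw gives (-3*z) dy ∧ dz ∧ dw
Collecting like 3-forms: d(omega) = (6*w + y + 2*z) dx ∧ dy ∧ dw + (2*y - 3*z) dx ∧ dz ∧ dw + (-6*z) dy ∧ dz ∧ dw.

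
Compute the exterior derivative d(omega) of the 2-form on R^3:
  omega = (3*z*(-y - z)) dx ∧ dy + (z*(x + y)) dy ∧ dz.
d(omega) = (-3*y - 5*z) dx ∧ dy ∧ dz

For a 2-form omega = sum_{i<j} g_{ij} dx_i ∧ dx_j, the exterior derivative is
  d(omega) = sum_{i<j} d(g_{ij}) ∧ dx_i ∧ dx_j = sum_{i<j, k} (∂g_{ij}/∂x_k) dx_k ∧ dx_i ∧ dx_j.
Expand each term, using dx_k ∧ dx_i ∧ dx_j = sgn(permutation) dx_{(a)} ∧ dx_{(b)} ∧ dx_{(c)} with (a < b < c) sorted:
  d(3*z*(-y - z)) includes (∂/∂z)(3*z*(-y - z)) dz = (-3*y - 6*z) dz, which multiplied by dx ∧ dy gives (-3*y - 6*z) dx ∧ dy ∧ dz
  d(z*(x + y)) includes (∂/∂x)(z*(x + y)) dx = (z) dx, which multiplied by dy ∧ dz gives (z) dx ∧ dy ∧ dz
Collecting like 3-forms: d(omega) = (-3*y - 5*z) dx ∧ dy ∧ dz.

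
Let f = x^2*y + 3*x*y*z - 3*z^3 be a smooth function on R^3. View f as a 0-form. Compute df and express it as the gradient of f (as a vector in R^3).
df = (y*(2*x + 3*z)) dx + (x*(x + 3*z)) dy + (3*x*y - 9*z^2) dz; grad f = (y*(2*x + 3*z), x*(x + 3*z), 3*x*y - 9*z^2)

For a 0-form f, d f = (∂f/∂x) dx + (∂f/∂y) dy + (∂f/∂z) dz. The components of the vector representation are exactly the entries of grad f in Cartesian coordinates:
  ∂f/∂x = y*(2*x + 3*z)
  ∂f/∂y = x*(x + 3*z)
  ∂f/∂z = 3*x*y - 9*z^2.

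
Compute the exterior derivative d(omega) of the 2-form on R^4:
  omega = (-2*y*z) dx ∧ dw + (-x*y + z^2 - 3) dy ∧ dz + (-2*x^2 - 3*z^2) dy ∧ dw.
d(omega) = (-4*x + 2*z) dx ∧ dy ∧ dw + (2*y) dx ∧ dz ∧ dw + (-y) dx ∧ dy ∧ dz + (6*z) dy ∧ dz ∧ dw

For a 2-form omega = sum_{i<j} g_{ij} dx_i ∧ dx_j, the exterior derivative is
  d(omega) = sum_{i<j} d(g_{ij}) ∧ dx_i ∧ dx_j = sum_{i<j, k} (∂g_{ij}/∂x_k) dx_k ∧ dx_i ∧ dx_j.
Expand each term, using dx_k ∧ dx_i ∧ dx_j = sgn(permutation) dx_{(a)} ∧ dx_{(b)} ∧ dx_{(c)} with (a < b < c) sorted:
  d(-2*y*z) includes (∂/∂y)(-2*y*z) dy = (-2*z) dy, which multiplied by dx ∧ dw gives (2*z) dx ∧ dy ∧ dw
  d(-2*y*z) includes (∂/∂z)(-2*y*z) dz = (-2*y) dz, which multiplied by dx ∧ dw gives (2*y) dx ∧ dz ∧ dw
  d(-x*y + z^2 - 3) includes (∂/∂x)(-x*y + z^2 - 3) dx = (-y) dx, which multiplied by dy ∧ dz gives (-y) dx ∧ dy ∧ dz
  d(-2*x^2 - 3*z^2) includes (∂/∂x)(-2*x^2 - 3*z^2) dx = (-4*x) dx, which multiplied by dy ∧ dw gives (-4*x) dx ∧ dy ∧ dw
  d(-2*x^2 - 3*z^2) includes (∂/∂z)(-2*x^2 - 3*z^2) dz = (-6*z) dz, which multiplied by dy ∧ dw gives (6*z) dy ∧ dz ∧ dw
Collecting like 3-forms: d(omega) = (-4*x + 2*z) dx ∧ dy ∧ dw + (2*y) dx ∧ dz ∧ dw + (-y) dx ∧ dy ∧ dz + (6*z) dy ∧ dz ∧ dw.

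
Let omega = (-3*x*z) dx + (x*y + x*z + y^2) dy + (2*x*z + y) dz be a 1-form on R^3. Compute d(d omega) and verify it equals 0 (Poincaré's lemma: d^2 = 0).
d(d omega) = 0

Step 1: d omega = sum_{i<j} (∂f_j/∂x_i - ∂f_i/∂x_j) dx_i ∧ dx_j:
  coeff of dx ∧ dy: y + z
  coeff of dx ∧ dz: 3*x + 2*z
  coeff of dy ∧ dz: 1 - x
Step 2: Apply d again to each 2-form coefficient. The only possible 3-form in R^3 is dx ∧ dy ∧ dz, with coefficient
  ∂(coeff of dy∧dz)/∂x - ∂(coeff of dx∧dz)/∂y + ∂(coeff of dx∧dy)/∂z
  = ∂/∂x (1 - x) - ∂/∂y (3*x + 2*z) + ∂/∂z (y + z).
Each of these terms simplifies to sums of mixed partials that cancel in pairs. The result is 0 (by equality of mixed partials for smooth functions — Schwarz / Clairaut).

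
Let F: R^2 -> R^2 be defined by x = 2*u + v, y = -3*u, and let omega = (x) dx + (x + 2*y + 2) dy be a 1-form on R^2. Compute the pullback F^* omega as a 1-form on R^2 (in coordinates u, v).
F^* omega = (16*u - v - 6) du + (2*u + v) dv

Using F^*(f dg) = (f ∘ F) d(g ∘ F), substitute each coordinate x_i by F_i(u, v) in f_i, and replace dx_i by d F_i = (∂F_i/∂u) du + (∂F_i/∂v) dv.
  For the x component: f_1(F) = 2*u + v; d F_1 = (2) du + (1) dv
  For the y component: f_2(F) = -4*u + v + 2; d F_2 = (-3) du + (0) dv
Combining and collecting du, dv coefficients:
  coeff of du: 16*u - v - 6
  coeff of dv: 2*u + v
F^* omega = (16*u - v - 6) du + (2*u + v) dv.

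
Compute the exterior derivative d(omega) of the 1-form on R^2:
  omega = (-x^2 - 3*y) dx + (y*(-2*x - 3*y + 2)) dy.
d(omega) = (3 - 2*y) dx ∧ dy

For a 1-form omega = sum_i f_i dx_i, the exterior derivative is
  d(omega) = sum_{i < j} (∂f_j/∂x_i - ∂f_i/∂x_j) dx_i ∧ dx_j.
  coefficient of dx ∧ dy: ∂f_2/∂x - ∂f_1/∂y = ∂(y*(-2*x - 3*y + 2))/∂x - ∂(-x^2 - 3*y)/∂y = 3 - 2*y
Assembling: d(omega) = (3 - 2*y) dx ∧ dy.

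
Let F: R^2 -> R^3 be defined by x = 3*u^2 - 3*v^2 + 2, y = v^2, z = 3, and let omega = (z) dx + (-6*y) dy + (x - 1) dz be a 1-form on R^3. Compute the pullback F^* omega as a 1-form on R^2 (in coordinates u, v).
F^* omega = (18*u) du + (-12*v^3 - 18*v) dv

Using F^*(f dg) = (f ∘ F) d(g ∘ F), substitute each coordinate x_i by F_i(u, v) in f_i, and replace dx_i by d F_i = (∂F_i/∂u) du + (∂F_i/∂v) dv.
  For the x component: f_1(F) = 3; d F_1 = (6*u) du + (-6*v) dv
  For the y component: f_2(F) = -6*v^2; d F_2 = (0) du + (2*v) dv
  For the z component: f_3(F) = 3*u^2 - 3*v^2 + 1; d F_3 = (0) du + (0) dv
Combining and collecting du, dv coefficients:
  coeff of du: 18*u
  coeff of dv: -12*v^3 - 18*v
F^* omega = (18*u) du + (-12*v^3 - 18*v) dv.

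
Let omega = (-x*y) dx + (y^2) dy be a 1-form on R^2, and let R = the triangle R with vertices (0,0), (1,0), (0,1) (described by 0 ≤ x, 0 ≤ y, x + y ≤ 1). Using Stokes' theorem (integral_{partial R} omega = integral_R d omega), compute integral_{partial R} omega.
integral_(partial R) omega = 1/6

Stokes: integral_partial_R omega = integral_R d omega with d omega = (∂Q/∂x - ∂P/∂y) dx ∧ dy.
  ∂Q/∂x = 0
  ∂P/∂y = -x
  integrand = ∂Q/∂x - ∂P/∂y = x.
Integrating over R: integral_0^1 integral_0^{1-x} (x) dy dx = 1/6.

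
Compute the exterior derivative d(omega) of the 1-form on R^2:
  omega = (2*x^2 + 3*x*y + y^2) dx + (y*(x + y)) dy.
d(omega) = (-3*x - y) dx ∧ dy

For a 1-form omega = sum_i f_i dx_i, the exterior derivative is
  d(omega) = sum_{i < j} (∂f_j/∂x_i - ∂f_i/∂x_j) dx_i ∧ dx_j.
  coefficient of dx ∧ dy: ∂f_2/∂x - ∂f_1/∂y = ∂(y*(x + y))/∂x - ∂(2*x^2 + 3*x*y + y^2)/∂y = -3*x - y
Assembling: d(omega) = (-3*x - y) dx ∧ dy.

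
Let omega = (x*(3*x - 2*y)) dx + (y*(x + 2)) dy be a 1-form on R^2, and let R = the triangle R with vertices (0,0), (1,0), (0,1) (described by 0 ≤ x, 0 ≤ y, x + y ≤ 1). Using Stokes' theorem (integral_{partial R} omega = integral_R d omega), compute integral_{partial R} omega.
integral_(partial R) omega = 1/2

Stokes: integral_partial_R omega = integral_R d omega with d omega = (∂Q/∂x - ∂P/∂y) dx ∧ dy.
  ∂Q/∂x = y
  ∂P/∂y = -2*x
  integrand = ∂Q/∂x - ∂P/∂y = 2*x + y.
Integrating over R: integral_0^1 integral_0^{1-x} (2*x + y) dy dx = 1/2.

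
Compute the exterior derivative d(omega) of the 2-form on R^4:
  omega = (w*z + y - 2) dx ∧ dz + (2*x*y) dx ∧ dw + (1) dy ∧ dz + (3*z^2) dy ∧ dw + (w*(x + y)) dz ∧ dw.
d(omega) = (-1) dx ∧ dy ∧ dz + (w + z) dx ∧ dz ∧ dw + (-2*x) dx ∧ dy ∧ dw + (w - 6*z) dy ∧ dz ∧ dw

For a 2-form omega = sum_{i<j} g_{ij} dx_i ∧ dx_j, the exterior derivative is
  d(omega) = sum_{i<j} d(g_{ij}) ∧ dx_i ∧ dx_j = sum_{i<j, k} (∂g_{ij}/∂x_k) dx_k ∧ dx_i ∧ dx_j.
Expand each term, using dx_k ∧ dx_i ∧ dx_j = sgn(permutation) dx_{(a)} ∧ dx_{(b)} ∧ dx_{(c)} with (a < b < c) sorted:
  d(w*z + y - 2) includes (∂/∂y)(w*z + y - 2) dy = (1) dy, which multiplied by dx ∧ dz gives (-1) dx ∧ dy ∧ dz
  d(w*z + y - 2) includes (∂/∂w)(w*z + y - 2) dw = (z) dw, which multiplied by dx ∧ dz gives (z) dx ∧ dz ∧ dw
  d(2*x*y) includes (∂/∂y)(2*x*y) dy = (2*x) dy, which multiplied by dx ∧ dw gives (-2*x) dx ∧ dy ∧ dw
  d(3*z^2) includes (∂/∂z)(3*z^2) dz = (6*z) dz, which multiplied by dy ∧ dw gives (-6*z) dy ∧ dz ∧ dw
  d(w*(x + y)) includes (∂/∂x)(w*(x + y)) dx = (w) dx, which multiplied by dz ∧ dw gives (w) dx ∧ dz ∧ dw
  d(w*(x + y)) includes (∂/∂y)(w*(x + y)) dy = (w) dy, which multiplied by dz ∧ dw gives (w) dy ∧ dz ∧ dw
Collecting like 3-forms: d(omega) = (-1) dx ∧ dy ∧ dz + (w + z) dx ∧ dz ∧ dw + (-2*x) dx ∧ dy ∧ dw + (w - 6*z) dy ∧ dz ∧ dw.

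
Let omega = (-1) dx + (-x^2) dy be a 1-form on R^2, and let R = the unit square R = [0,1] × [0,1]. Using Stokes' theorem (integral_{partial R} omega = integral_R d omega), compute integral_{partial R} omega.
integral_(partial R) omega = -1

Stokes: integral_partial_R omega = integral_R d omega with d omega = (∂Q/∂x - ∂P/∂y) dx ∧ dy.
  ∂Q/∂x = -2*x
  ∂P/∂y = 0
  integrand = ∂Q/∂x - ∂P/∂y = -2*x.
Integrating over R: integral_0^1 integral_0^1 (-2*x) dx dy = -1.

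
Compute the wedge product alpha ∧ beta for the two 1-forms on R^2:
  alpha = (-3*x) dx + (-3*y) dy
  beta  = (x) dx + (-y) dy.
alpha ∧ beta = (6*x*y) dx ∧ dy

Distribute the wedge, using dx_i ∧ dx_j = -dx_j ∧ dx_i and dx_i ∧ dx_i = 0. For each pair (i, j) with i < j, the coefficient of dx_i ∧ dx_j in alpha ∧ beta is (alpha_i * beta_j - alpha_j * beta_i). Collecting: alpha ∧ beta = (6*x*y) dx ∧ dy.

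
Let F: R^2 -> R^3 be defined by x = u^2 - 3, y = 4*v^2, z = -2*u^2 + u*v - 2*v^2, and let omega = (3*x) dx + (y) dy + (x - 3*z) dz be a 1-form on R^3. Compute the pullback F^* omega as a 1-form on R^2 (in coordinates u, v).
F^* omega = (-22*u^3 + 19*u^2*v - 27*u*v^2 - 6*u + 6*v^3 - 3*v) du + (7*u^3 - 31*u^2*v + 18*u*v^2 - 3*u + 8*v^3 + 12*v) dv

Using F^*(f dg) = (f ∘ F) d(g ∘ F), substitute each coordinate x_i by F_i(u, v) in f_i, and replace dx_i by d F_i = (∂F_i/∂u) du + (∂F_i/∂v) dv.
  For the x component: f_1(F) = 3*u^2 - 9; d F_1 = (2*u) du + (0) dv
  For the y component: f_2(F) = 4*v^2; d F_2 = (0) du + (8*v) dv
  For the z component: f_3(F) = 7*u^2 - 3*u*v + 6*v^2 - 3; d F_3 = (-4*u + v) du + (u - 4*v) dv
Combining and collecting du, dv coefficients:
  coeff of du: -22*u^3 + 19*u^2*v - 27*u*v^2 - 6*u + 6*v^3 - 3*v
  coeff of dv: 7*u^3 - 31*u^2*v + 18*u*v^2 - 3*u + 8*v^3 + 12*v
F^* omega = (-22*u^3 + 19*u^2*v - 27*u*v^2 - 6*u + 6*v^3 - 3*v) du + (7*u^3 - 31*u^2*v + 18*u*v^2 - 3*u + 8*v^3 + 12*v) dv.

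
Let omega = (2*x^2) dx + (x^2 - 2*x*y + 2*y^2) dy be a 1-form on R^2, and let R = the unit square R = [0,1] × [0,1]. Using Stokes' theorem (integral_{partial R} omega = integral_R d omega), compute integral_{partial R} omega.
integral_(partial R) omega = 0

Stokes: integral_partial_R omega = integral_R d omega with d omega = (∂Q/∂x - ∂P/∂y) dx ∧ dy.
  ∂Q/∂x = 2*x - 2*y
  ∂P/∂y = 0
  integrand = ∂Q/∂x - ∂P/∂y = 2*x - 2*y.
Integrating over R: integral_0^1 integral_0^1 (2*x - 2*y) dx dy = 0.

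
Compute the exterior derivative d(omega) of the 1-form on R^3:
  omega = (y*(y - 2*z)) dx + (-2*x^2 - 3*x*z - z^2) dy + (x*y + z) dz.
d(omega) = (-4*x - 2*y - z) dx ∧ dy + (3*y) dx ∧ dz + (4*x + 2*z) dy ∧ dz

For a 1-form omega = sum_i f_i dx_i, the exterior derivative is
  d(omega) = sum_{i < j} (∂f_j/∂x_i - ∂f_i/∂x_j) dx_i ∧ dx_j.
  coefficient of dx ∧ dy: ∂f_2/∂x - ∂f_1/∂y = ∂(-2*x^2 - 3*x*z - z^2)/∂x - ∂(y*(y - 2*z))/∂y = -4*x - 2*y - z
  coefficient of dx ∧ dz: ∂f_3/∂x - ∂f_1/∂z = ∂(x*y + z)/∂x - ∂(y*(y - 2*z))/∂z = 3*y
  coefficient of dy ∧ dz: ∂f_3/∂y - ∂f_2/∂z = ∂(x*y + z)/∂y - ∂(-2*x^2 - 3*x*z - z^2)/∂z = 4*x + 2*z
Assembling: d(omega) = (-4*x - 2*y - z) dx ∧ dy + (3*y) dx ∧ dz + (4*x + 2*z) dy ∧ dz.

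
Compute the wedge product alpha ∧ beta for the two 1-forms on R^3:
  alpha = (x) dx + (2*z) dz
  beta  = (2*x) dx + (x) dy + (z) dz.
alpha ∧ beta = (x^2) dx ∧ dy + (-3*x*z) dx ∧ dz + (-2*x*z) dy ∧ dz

Distribute the wedge, using dx_i ∧ dx_j = -dx_j ∧ dx_i and dx_i ∧ dx_i = 0. For each pair (i, j) with i < j, the coefficient of dx_i ∧ dx_j in alpha ∧ beta is (alpha_i * beta_j - alpha_j * beta_i). Collecting: alpha ∧ beta = (x^2) dx ∧ dy + (-3*x*z) dx ∧ dz + (-2*x*z) dy ∧ dz.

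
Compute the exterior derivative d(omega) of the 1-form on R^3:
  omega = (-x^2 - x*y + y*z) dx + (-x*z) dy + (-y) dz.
d(omega) = (x - 2*z) dx ∧ dy + (-y) dx ∧ dz + (x - 1) dy ∧ dz

For a 1-form omega = sum_i f_i dx_i, the exterior derivative is
  d(omega) = sum_{i < j} (∂f_j/∂x_i - ∂f_i/∂x_j) dx_i ∧ dx_j.
  coefficient of dx ∧ dy: ∂f_2/∂x - ∂f_1/∂y = ∂(-x*z)/∂x - ∂(-x^2 - x*y + y*z)/∂y = x - 2*z
  coefficient of dx ∧ dz: ∂f_3/∂x - ∂f_1/∂z = ∂(-y)/∂x - ∂(-x^2 - x*y + y*z)/∂z = -y
  coefficient of dy ∧ dz: ∂f_3/∂y - ∂f_2/∂z = ∂(-y)/∂y - ∂(-x*z)/∂z = x - 1
Assembling: d(omega) = (x - 2*z) dx ∧ dy + (-y) dx ∧ dz + (x - 1) dy ∧ dz.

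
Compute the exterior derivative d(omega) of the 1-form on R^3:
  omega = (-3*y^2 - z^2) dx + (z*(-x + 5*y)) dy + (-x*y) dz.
d(omega) = (6*y - z) dx ∧ dy + (-y + 2*z) dx ∧ dz + (-5*y) dy ∧ dz

For a 1-form omega = sum_i f_i dx_i, the exterior derivative is
  d(omega) = sum_{i < j} (∂f_j/∂x_i - ∂f_i/∂x_j) dx_i ∧ dx_j.
  coefficient of dx ∧ dy: ∂f_2/∂x - ∂f_1/∂y = ∂(z*(-x + 5*y))/∂x - ∂(-3*y^2 - z^2)/∂y = 6*y - z
  coefficient of dx ∧ dz: ∂f_3/∂x - ∂f_1/∂z = ∂(-x*y)/∂x - ∂(-3*y^2 - z^2)/∂z = -y + 2*z
  coefficient of dy ∧ dz: ∂f_3/∂y - ∂f_2/∂z = ∂(-x*y)/∂y - ∂(z*(-x + 5*y))/∂z = -5*y
Assembling: d(omega) = (6*y - z) dx ∧ dy + (-y + 2*z) dx ∧ dz + (-5*y) dy ∧ dz.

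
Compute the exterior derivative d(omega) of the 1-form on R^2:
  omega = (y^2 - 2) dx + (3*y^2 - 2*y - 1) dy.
d(omega) = (-2*y) dx ∧ dy

For a 1-form omega = sum_i f_i dx_i, the exterior derivative is
  d(omega) = sum_{i < j} (∂f_j/∂x_i - ∂f_i/∂x_j) dx_i ∧ dx_j.
  coefficient of dx ∧ dy: ∂f_2/∂x - ∂f_1/∂y = ∂(3*y^2 - 2*y - 1)/∂x - ∂(y^2 - 2)/∂y = -2*y
Assembling: d(omega) = (-2*y) dx ∧ dy.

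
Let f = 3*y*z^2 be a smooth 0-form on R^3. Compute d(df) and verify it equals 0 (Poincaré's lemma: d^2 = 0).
d(df) = 0

Step 1: df = sum_i (∂f/∂x_i) dx_i = (0) dx + (3*z^2) dy + (6*y*z) dz.
Step 2: Apply d again. Using the 1-form formula, the coefficient of dx ∧ dy in d(df) is ∂^2 f/∂x ∂y - ∂^2 f/∂y ∂x = (0) - (0) = 0 (equality of mixed partials for smooth f).
Similarly for dx ∧ dz and dy ∧ dz — all coefficients vanish. So d(df) = 0.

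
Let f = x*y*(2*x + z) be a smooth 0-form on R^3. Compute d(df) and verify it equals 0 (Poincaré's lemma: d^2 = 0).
d(df) = 0

Step 1: df = sum_i (∂f/∂x_i) dx_i = (y*(4*x + z)) dx + (x*(2*x + z)) dy + (x*y) dz.
Step 2: Apply d again. Using the 1-form formula, the coefficient of dx ∧ dy in d(df) is ∂^2 f/∂x ∂y - ∂^2 f/∂y ∂x = (4*x + z) - (4*x + z) = 0 (equality of mixed partials for smooth f).
Similarly for dx ∧ dz and dy ∧ dz — all coefficients vanish. So d(df) = 0.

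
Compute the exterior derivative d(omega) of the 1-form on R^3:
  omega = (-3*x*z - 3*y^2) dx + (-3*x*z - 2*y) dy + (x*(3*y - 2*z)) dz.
d(omega) = (6*y - 3*z) dx ∧ dy + (3*x + 3*y - 2*z) dx ∧ dz + (6*x) dy ∧ dz

For a 1-form omega = sum_i f_i dx_i, the exterior derivative is
  d(omega) = sum_{i < j} (∂f_j/∂x_i - ∂f_i/∂x_j) dx_i ∧ dx_j.
  coefficient of dx ∧ dy: ∂f_2/∂x - ∂f_1/∂y = ∂(-3*x*z - 2*y)/∂x - ∂(-3*x*z - 3*y^2)/∂y = 6*y - 3*z
  coefficient of dx ∧ dz: ∂f_3/∂x - ∂f_1/∂z = ∂(x*(3*y - 2*z))/∂x - ∂(-3*x*z - 3*y^2)/∂z = 3*x + 3*y - 2*z
  coefficient of dy ∧ dz: ∂f_3/∂y - ∂f_2/∂z = ∂(x*(3*y - 2*z))/∂y - ∂(-3*x*z - 2*y)/∂z = 6*x
Assembling: d(omega) = (6*y - 3*z) dx ∧ dy + (3*x + 3*y - 2*z) dx ∧ dz + (6*x) dy ∧ dz.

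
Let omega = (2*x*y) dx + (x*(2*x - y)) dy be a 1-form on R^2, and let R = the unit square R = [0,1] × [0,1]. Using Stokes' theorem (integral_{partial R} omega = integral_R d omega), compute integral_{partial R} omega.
integral_(partial R) omega = 1/2

Stokes: integral_partial_R omega = integral_R d omega with d omega = (∂Q/∂x - ∂P/∂y) dx ∧ dy.
  ∂Q/∂x = 4*x - y
  ∂P/∂y = 2*x
  integrand = ∂Q/∂x - ∂P/∂y = 2*x - y.
Integrating over R: integral_0^1 integral_0^1 (2*x - y) dx dy = 1/2.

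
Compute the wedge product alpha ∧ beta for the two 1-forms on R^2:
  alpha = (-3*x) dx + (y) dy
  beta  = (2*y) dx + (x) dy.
alpha ∧ beta = (-3*x^2 - 2*y^2) dx ∧ dy

Distribute the wedge, using dx_i ∧ dx_j = -dx_j ∧ dx_i and dx_i ∧ dx_i = 0. For each pair (i, j) with i < j, the coefficient of dx_i ∧ dx_j in alpha ∧ beta is (alpha_i * beta_j - alpha_j * beta_i). Collecting: alpha ∧ beta = (-3*x^2 - 2*y^2) dx ∧ dy.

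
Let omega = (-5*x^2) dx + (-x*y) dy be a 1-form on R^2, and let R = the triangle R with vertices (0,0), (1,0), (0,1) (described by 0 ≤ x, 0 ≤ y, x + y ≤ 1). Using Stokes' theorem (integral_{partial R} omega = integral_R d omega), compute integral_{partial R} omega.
integral_(partial R) omega = -1/6

Stokes: integral_partial_R omega = integral_R d omega with d omega = (∂Q/∂x - ∂P/∂y) dx ∧ dy.
  ∂Q/∂x = -y
  ∂P/∂y = 0
  integrand = ∂Q/∂x - ∂P/∂y = -y.
Integrating over R: integral_0^1 integral_0^{1-x} (-y) dy dx = -1/6.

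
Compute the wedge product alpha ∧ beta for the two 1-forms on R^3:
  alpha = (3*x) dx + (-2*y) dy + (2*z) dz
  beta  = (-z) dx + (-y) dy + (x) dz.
alpha ∧ beta = (-y*(3*x + 2*z)) dx ∧ dy + (3*x^2 + 2*z^2) dx ∧ dz + (2*y*(-x + z)) dy ∧ dz

Distribute the wedge, using dx_i ∧ dx_j = -dx_j ∧ dx_i and dx_i ∧ dx_i = 0. For each pair (i, j) with i < j, the coefficient of dx_i ∧ dx_j in alpha ∧ beta is (alpha_i * beta_j - alpha_j * beta_i). Collecting: alpha ∧ beta = (-y*(3*x + 2*z)) dx ∧ dy + (3*x^2 + 2*z^2) dx ∧ dz + (2*y*(-x + z)) dy ∧ dz.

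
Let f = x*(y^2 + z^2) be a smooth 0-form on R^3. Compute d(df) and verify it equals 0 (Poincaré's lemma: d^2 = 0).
d(df) = 0

Step 1: df = sum_i (∂f/∂x_i) dx_i = (y^2 + z^2) dx + (2*x*y) dy + (2*x*z) dz.
Step 2: Apply d again. Using the 1-form formula, the coefficient of dx ∧ dy in d(df) is ∂^2 f/∂x ∂y - ∂^2 f/∂y ∂x = (2*y) - (2*y) = 0 (equality of mixed partials for smooth f).
Similarly for dx ∧ dz and dy ∧ dz — all coefficients vanish. So d(df) = 0.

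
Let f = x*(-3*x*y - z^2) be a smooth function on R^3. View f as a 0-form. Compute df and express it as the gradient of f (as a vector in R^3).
df = (-6*x*y - z^2) dx + (-3*x^2) dy + (-2*x*z) dz; grad f = (-6*x*y - z^2, -3*x^2, -2*x*z)

For a 0-form f, d f = (∂f/∂x) dx + (∂f/∂y) dy + (∂f/∂z) dz. The components of the vector representation are exactly the entries of grad f in Cartesian coordinates:
  ∂f/∂x = -6*x*y - z^2
  ∂f/∂y = -3*x^2
  ∂f/∂z = -2*x*z.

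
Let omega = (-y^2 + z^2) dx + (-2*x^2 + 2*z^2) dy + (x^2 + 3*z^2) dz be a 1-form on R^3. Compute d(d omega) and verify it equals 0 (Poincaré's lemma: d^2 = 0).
d(d omega) = 0

Step 1: d omega = sum_{i<j} (∂f_j/∂x_i - ∂f_i/∂x_j) dx_i ∧ dx_j:
  coeff of dx ∧ dy: -4*x + 2*y
  coeff of dx ∧ dz: 2*x - 2*z
  coeff of dy ∧ dz: -4*z
Step 2: Apply d again to each 2-form coefficient. The only possible 3-form in R^3 is dx ∧ dy ∧ dz, with coefficient
  ∂(coeff of dy∧dz)/∂x - ∂(coeff of dx∧dz)/∂y + ∂(coeff of dx∧dy)/∂z
  = ∂/∂x (-4*z) - ∂/∂y (2*x - 2*z) + ∂/∂z (-4*x + 2*y).
Each of these terms simplifies to sums of mixed partials that cancel in pairs. The result is 0 (by equality of mixed partials for smooth functions — Schwarz / Clairaut).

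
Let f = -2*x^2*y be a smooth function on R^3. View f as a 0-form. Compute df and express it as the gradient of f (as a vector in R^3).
df = (-4*x*y) dx + (-2*x^2) dy + (0) dz; grad f = (-4*x*y, -2*x^2, 0)

For a 0-form f, d f = (∂f/∂x) dx + (∂f/∂y) dy + (∂f/∂z) dz. The components of the vector representation are exactly the entries of grad f in Cartesian coordinates:
  ∂f/∂x = -4*x*y
  ∂f/∂y = -2*x^2
  ∂f/∂z = 0.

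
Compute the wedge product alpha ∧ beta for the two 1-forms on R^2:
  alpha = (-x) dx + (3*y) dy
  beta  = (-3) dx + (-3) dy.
alpha ∧ beta = (3*x + 9*y) dx ∧ dy

Distribute the wedge, using dx_i ∧ dx_j = -dx_j ∧ dx_i and dx_i ∧ dx_i = 0. For each pair (i, j) with i < j, the coefficient of dx_i ∧ dx_j in alpha ∧ beta is (alpha_i * beta_j - alpha_j * beta_i). Collecting: alpha ∧ beta = (3*x + 9*y) dx ∧ dy.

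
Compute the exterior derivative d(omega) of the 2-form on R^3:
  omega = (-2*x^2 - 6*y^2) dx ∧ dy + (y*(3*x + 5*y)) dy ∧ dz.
d(omega) = (3*y) dx ∧ dy ∧ dz

For a 2-form omega = sum_{i<j} g_{ij} dx_i ∧ dx_j, the exterior derivative is
  d(omega) = sum_{i<j} d(g_{ij}) ∧ dx_i ∧ dx_j = sum_{i<j, k} (∂g_{ij}/∂x_k) dx_k ∧ dx_i ∧ dx_j.
Expand each term, using dx_k ∧ dx_i ∧ dx_j = sgn(permutation) dx_{(a)} ∧ dx_{(b)} ∧ dx_{(c)} with (a < b < c) sorted:
  d(y*(3*x + 5*y)) includes (∂/∂x)(y*(3*x + 5*y)) dx = (3*y) dx, which multiplied by dy ∧ dz gives (3*y) dx ∧ dy ∧ dz
Collecting like 3-forms: d(omega) = (3*y) dx ∧ dy ∧ dz.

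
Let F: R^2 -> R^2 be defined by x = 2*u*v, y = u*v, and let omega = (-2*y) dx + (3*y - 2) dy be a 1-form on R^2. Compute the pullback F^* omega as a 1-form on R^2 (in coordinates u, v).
F^* omega = (v*(-u*v - 2)) du + (u*(-u*v - 2)) dv

Using F^*(f dg) = (f ∘ F) d(g ∘ F), substitute each coordinate x_i by F_i(u, v) in f_i, and replace dx_i by d F_i = (∂F_i/∂u) du + (∂F_i/∂v) dv.
  For the x component: f_1(F) = -2*u*v; d F_1 = (2*v) du + (2*u) dv
  For the y component: f_2(F) = 3*u*v - 2; d F_2 = (v) du + (u) dv
Combining and collecting du, dv coefficients:
  coeff of du: v*(-u*v - 2)
  coeff of dv: u*(-u*v - 2)
F^* omega = (v*(-u*v - 2)) du + (u*(-u*v - 2)) dv.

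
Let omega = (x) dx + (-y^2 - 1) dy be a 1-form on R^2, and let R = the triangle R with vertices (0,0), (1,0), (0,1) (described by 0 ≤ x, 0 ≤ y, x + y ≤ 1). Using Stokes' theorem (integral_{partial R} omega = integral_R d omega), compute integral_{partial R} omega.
integral_(partial R) omega = 0

Stokes: integral_partial_R omega = integral_R d omega with d omega = (∂Q/∂x - ∂P/∂y) dx ∧ dy.
  ∂Q/∂x = 0
  ∂P/∂y = 0
  integrand = ∂Q/∂x - ∂P/∂y = 0.
Integrating over R: integral_0^1 integral_0^{1-x} (0) dy dx = 0.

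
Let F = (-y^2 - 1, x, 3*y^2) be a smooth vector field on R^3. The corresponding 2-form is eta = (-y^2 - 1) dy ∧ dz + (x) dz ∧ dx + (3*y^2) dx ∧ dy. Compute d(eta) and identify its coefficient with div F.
d(eta) = (0) dx ∧ dy ∧ dz; div F = 0

For a 2-form in R^3 of the form above, applying d gives a 3-form with coefficient ∂P/∂x + ∂Q/∂y + ∂R/∂z:
  ∂P/∂x = 0
  ∂Q/∂y = 0
  ∂R/∂z = 0
Sum = 0, which is exactly div F.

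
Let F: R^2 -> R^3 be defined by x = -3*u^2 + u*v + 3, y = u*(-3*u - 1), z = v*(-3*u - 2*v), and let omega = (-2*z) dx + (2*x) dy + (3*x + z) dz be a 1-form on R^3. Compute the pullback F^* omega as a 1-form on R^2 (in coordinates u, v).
F^* omega = (36*u^3 - 21*u^2*v + 6*u^2 - 18*u*v^2 - 2*u*v - 36*u + 10*v^3 - 27*v - 6) du + (27*u^3 + 42*u^2*v + 10*u*v^2 - 27*u + 8*v^3 - 36*v) dv

Using F^*(f dg) = (f ∘ F) d(g ∘ F), substitute each coordinate x_i by F_i(u, v) in f_i, and replace dx_i by d F_i = (∂F_i/∂u) du + (∂F_i/∂v) dv.
  For the x component: f_1(F) = 2*v*(3*u + 2*v); d F_1 = (-6*u + v) du + (u) dv
  For the y component: f_2(F) = -6*u^2 + 2*u*v + 6; d F_2 = (-6*u - 1) du + (0) dv
  For the z component: f_3(F) = -9*u^2 - 2*v^2 + 9; d F_3 = (-3*v) du + (-3*u - 4*v) dv
Combining and collecting du, dv coefficients:
  coeff of du: 36*u^3 - 21*u^2*v + 6*u^2 - 18*u*v^2 - 2*u*v - 36*u + 10*v^3 - 27*v - 6
  coeff of dv: 27*u^3 + 42*u^2*v + 10*u*v^2 - 27*u + 8*v^3 - 36*v
F^* omega = (36*u^3 - 21*u^2*v + 6*u^2 - 18*u*v^2 - 2*u*v - 36*u + 10*v^3 - 27*v - 6) du + (27*u^3 + 42*u^2*v + 10*u*v^2 - 27*u + 8*v^3 - 36*v) dv.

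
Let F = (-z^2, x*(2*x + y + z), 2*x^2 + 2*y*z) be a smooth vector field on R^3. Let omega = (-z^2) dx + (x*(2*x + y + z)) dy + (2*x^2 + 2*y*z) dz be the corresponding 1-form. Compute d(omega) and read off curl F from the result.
d(omega) = (-x + 2*z) dy ∧ dz + (-4*x - 2*z) dz ∧ dx + (4*x + y + z) dx ∧ dy; curl F = (-x + 2*z, -4*x - 2*z, 4*x + y + z)

d omega = sum_{i<j} (∂f_j/∂x_i - ∂f_i/∂x_j) dx_i ∧ dx_j. Under the identification (dy ∧ dz, dz ∧ dx, dx ∧ dy) ↔ (e_x, e_y, e_z), the coefficients are exactly the components of curl F. Compute:
  ∂R/∂y - ∂Q/∂z = (2*z) - (x) = -x + 2*z
  ∂P/∂z - ∂R/∂x = (-2*z) - (4*x) = -4*x - 2*z
  ∂Q/∂x - ∂P/∂y = (4*x + y + z) - (0) = 4*x + y + z.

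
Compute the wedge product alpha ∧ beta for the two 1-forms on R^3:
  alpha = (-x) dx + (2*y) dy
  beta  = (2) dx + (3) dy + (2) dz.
alpha ∧ beta = (-3*x - 4*y) dx ∧ dy + (-2*x) dx ∧ dz + (4*y) dy ∧ dz

Distribute the wedge, using dx_i ∧ dx_j = -dx_j ∧ dx_i and dx_i ∧ dx_i = 0. For each pair (i, j) with i < j, the coefficient of dx_i ∧ dx_j in alpha ∧ beta is (alpha_i * beta_j - alpha_j * beta_i). Collecting: alpha ∧ beta = (-3*x - 4*y) dx ∧ dy + (-2*x) dx ∧ dz + (4*y) dy ∧ dz.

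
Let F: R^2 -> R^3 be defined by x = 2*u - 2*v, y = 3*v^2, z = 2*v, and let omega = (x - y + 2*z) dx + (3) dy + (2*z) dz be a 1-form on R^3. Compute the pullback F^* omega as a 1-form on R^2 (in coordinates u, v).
F^* omega = (4*u - 6*v^2 + 4*v) du + (-4*u + 6*v^2 + 22*v) dv

Using F^*(f dg) = (f ∘ F) d(g ∘ F), substitute each coordinate x_i by F_i(u, v) in f_i, and replace dx_i by d F_i = (∂F_i/∂u) du + (∂F_i/∂v) dv.
  For the x component: f_1(F) = 2*u - 3*v^2 + 2*v; d F_1 = (2) du + (-2) dv
  For the y component: f_2(F) = 3; d F_2 = (0) du + (6*v) dv
  For the z component: f_3(F) = 4*v; d F_3 = (0) du + (2) dv
Combining and collecting du, dv coefficients:
  coeff of du: 4*u - 6*v^2 + 4*v
  coeff of dv: -4*u + 6*v^2 + 22*v
F^* omega = (4*u - 6*v^2 + 4*v) du + (-4*u + 6*v^2 + 22*v) dv.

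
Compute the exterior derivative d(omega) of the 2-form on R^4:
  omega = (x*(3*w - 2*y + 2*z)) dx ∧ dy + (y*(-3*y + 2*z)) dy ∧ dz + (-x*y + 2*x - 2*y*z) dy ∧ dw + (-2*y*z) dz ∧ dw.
d(omega) = (2*x) dx ∧ dy ∧ dz + (3*x - y + 2) dx ∧ dy ∧ dw + (2*y - 2*z) dy ∧ dz ∧ dw

For a 2-form omega = sum_{i<j} g_{ij} dx_i ∧ dx_j, the exterior derivative is
  d(omega) = sum_{i<j} d(g_{ij}) ∧ dx_i ∧ dx_j = sum_{i<j, k} (∂g_{ij}/∂x_k) dx_k ∧ dx_i ∧ dx_j.
Expand each term, using dx_k ∧ dx_i ∧ dx_j = sgn(permutation) dx_{(a)} ∧ dx_{(b)} ∧ dx_{(c)} with (a < b < c) sorted:
  d(x*(3*w - 2*y + 2*z)) includes (∂/∂z)(x*(3*w - 2*y + 2*z)) dz = (2*x) dz, which multiplied by dx ∧ dy gives (2*x) dx ∧ dy ∧ dz
  d(x*(3*w - 2*y + 2*z)) includes (∂/∂w)(x*(3*w - 2*y + 2*z)) dw = (3*x) dw, which multiplied by dx ∧ dy gives (3*x) dx ∧ dy ∧ dw
  d(-x*y + 2*x - 2*y*z) includes (∂/∂x)(-x*y + 2*x - 2*y*z) dx = (2 - y) dx, which multiplied by dy ∧ dw gives (2 - y) dx ∧ dy ∧ dw
  d(-x*y + 2*x - 2*y*z) includes (∂/∂z)(-x*y + 2*x - 2*y*z) dz = (-2*y) dz, which multiplied by dy ∧ dw gives (2*y) dy ∧ dz ∧ dw
  d(-2*y*z) includes (∂/∂y)(-2*y*z) dy = (-2*z) dy, which multiplied by dz ∧ dw gives (-2*z) dy ∧ dz ∧ dw
Collecting like 3-forms: d(omega) = (2*x) dx ∧ dy ∧ dz + (3*x - y + 2) dx ∧ dy ∧ dw + (2*y - 2*z) dy ∧ dz ∧ dw.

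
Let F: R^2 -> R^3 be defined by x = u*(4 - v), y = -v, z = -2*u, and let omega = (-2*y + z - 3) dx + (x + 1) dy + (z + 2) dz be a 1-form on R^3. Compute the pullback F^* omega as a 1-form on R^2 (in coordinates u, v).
F^* omega = (2*u*v - 4*u - 2*v^2 + 11*v - 16) du + (2*u^2 - u*v - u - 1) dv

Using F^*(f dg) = (f ∘ F) d(g ∘ F), substitute each coordinate x_i by F_i(u, v) in f_i, and replace dx_i by d F_i = (∂F_i/∂u) du + (∂F_i/∂v) dv.
  For the x component: f_1(F) = -2*u + 2*v - 3; d F_1 = (4 - v) du + (-u) dv
  For the y component: f_2(F) = -u*v + 4*u + 1; d F_2 = (0) du + (-1) dv
  For the z component: f_3(F) = 2 - 2*u; d F_3 = (-2) du + (0) dv
Combining and collecting du, dv coefficients:
  coeff of du: 2*u*v - 4*u - 2*v^2 + 11*v - 16
  coeff of dv: 2*u^2 - u*v - u - 1
F^* omega = (2*u*v - 4*u - 2*v^2 + 11*v - 16) du + (2*u^2 - u*v - u - 1) dv.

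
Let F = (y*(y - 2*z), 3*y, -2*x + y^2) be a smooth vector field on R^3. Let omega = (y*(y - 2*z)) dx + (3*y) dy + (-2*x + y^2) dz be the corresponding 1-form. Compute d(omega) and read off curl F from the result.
d(omega) = (2*y) dy ∧ dz + (2 - 2*y) dz ∧ dx + (-2*y + 2*z) dx ∧ dy; curl F = (2*y, 2 - 2*y, -2*y + 2*z)

d omega = sum_{i<j} (∂f_j/∂x_i - ∂f_i/∂x_j) dx_i ∧ dx_j. Under the identification (dy ∧ dz, dz ∧ dx, dx ∧ dy) ↔ (e_x, e_y, e_z), the coefficients are exactly the components of curl F. Compute:
  ∂R/∂y - ∂Q/∂z = (2*y) - (0) = 2*y
  ∂P/∂z - ∂R/∂x = (-2*y) - (-2) = 2 - 2*y
  ∂Q/∂x - ∂P/∂y = (0) - (2*y - 2*z) = -2*y + 2*z.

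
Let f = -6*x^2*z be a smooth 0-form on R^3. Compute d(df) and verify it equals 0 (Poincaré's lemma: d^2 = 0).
d(df) = 0

Step 1: df = sum_i (∂f/∂x_i) dx_i = (-12*x*z) dx + (0) dy + (-6*x^2) dz.
Step 2: Apply d again. Using the 1-form formula, the coefficient of dx ∧ dy in d(df) is ∂^2 f/∂x ∂y - ∂^2 f/∂y ∂x = (0) - (0) = 0 (equality of mixed partials for smooth f).
Similarly for dx ∧ dz and dy ∧ dz — all coefficients vanish. So d(df) = 0.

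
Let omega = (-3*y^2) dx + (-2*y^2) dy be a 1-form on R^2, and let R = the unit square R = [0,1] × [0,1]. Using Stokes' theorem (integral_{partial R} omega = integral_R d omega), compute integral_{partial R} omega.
integral_(partial R) omega = 3

Stokes: integral_partial_R omega = integral_R d omega with d omega = (∂Q/∂x - ∂P/∂y) dx ∧ dy.
  ∂Q/∂x = 0
  ∂P/∂y = -6*y
  integrand = ∂Q/∂x - ∂P/∂y = 6*y.
Integrating over R: integral_0^1 integral_0^1 (6*y) dx dy = 3.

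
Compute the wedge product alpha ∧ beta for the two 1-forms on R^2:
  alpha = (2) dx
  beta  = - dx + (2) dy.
alpha ∧ beta = (4) dx ∧ dy

Distribute the wedge, using dx_i ∧ dx_j = -dx_j ∧ dx_i and dx_i ∧ dx_i = 0. For each pair (i, j) with i < j, the coefficient of dx_i ∧ dx_j in alpha ∧ beta is (alpha_i * beta_j - alpha_j * beta_i). Collecting: alpha ∧ beta = (4) dx ∧ dy.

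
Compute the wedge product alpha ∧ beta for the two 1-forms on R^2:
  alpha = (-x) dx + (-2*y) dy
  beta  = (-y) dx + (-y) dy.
alpha ∧ beta = (y*(x - 2*y)) dx ∧ dy

Distribute the wedge, using dx_i ∧ dx_j = -dx_j ∧ dx_i and dx_i ∧ dx_i = 0. For each pair (i, j) with i < j, the coefficient of dx_i ∧ dx_j in alpha ∧ beta is (alpha_i * beta_j - alpha_j * beta_i). Collecting: alpha ∧ beta = (y*(x - 2*y)) dx ∧ dy.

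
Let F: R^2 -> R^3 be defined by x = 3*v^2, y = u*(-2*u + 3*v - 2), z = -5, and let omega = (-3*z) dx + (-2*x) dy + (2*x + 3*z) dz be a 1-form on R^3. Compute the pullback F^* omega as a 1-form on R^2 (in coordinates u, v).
F^* omega = (v^2*(24*u - 18*v + 12)) du + (18*v*(-u*v + 5)) dv

Using F^*(f dg) = (f ∘ F) d(g ∘ F), substitute each coordinate x_i by F_i(u, v) in f_i, and replace dx_i by d F_i = (∂F_i/∂u) du + (∂F_i/∂v) dv.
  For the x component: f_1(F) = 15; d F_1 = (0) du + (6*v) dv
  For the y component: f_2(F) = -6*v^2; d F_2 = (-4*u + 3*v - 2) du + (3*u) dv
  For the z component: f_3(F) = 6*v^2 - 15; d F_3 = (0) du + (0) dv
Combining and collecting du, dv coefficients:
  coeff of du: v^2*(24*u - 18*v + 12)
  coeff of dv: 18*v*(-u*v + 5)
F^* omega = (v^2*(24*u - 18*v + 12)) du + (18*v*(-u*v + 5)) dv.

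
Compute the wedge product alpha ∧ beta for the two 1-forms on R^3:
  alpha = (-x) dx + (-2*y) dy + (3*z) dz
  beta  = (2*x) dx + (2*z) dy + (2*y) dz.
alpha ∧ beta = (2*x*(2*y - z)) dx ∧ dy + (-2*x*(y + 3*z)) dx ∧ dz + (-4*y^2 - 6*z^2) dy ∧ dz

Distribute the wedge, using dx_i ∧ dx_j = -dx_j ∧ dx_i and dx_i ∧ dx_i = 0. For each pair (i, j) with i < j, the coefficient of dx_i ∧ dx_j in alpha ∧ beta is (alpha_i * beta_j - alpha_j * beta_i). Collecting: alpha ∧ beta = (2*x*(2*y - z)) dx ∧ dy + (-2*x*(y + 3*z)) dx ∧ dz + (-4*y^2 - 6*z^2) dy ∧ dz.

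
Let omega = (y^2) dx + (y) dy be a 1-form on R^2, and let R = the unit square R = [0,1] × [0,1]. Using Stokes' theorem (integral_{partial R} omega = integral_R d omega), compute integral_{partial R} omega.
integral_(partial R) omega = -1

Stokes: integral_partial_R omega = integral_R d omega with d omega = (∂Q/∂x - ∂P/∂y) dx ∧ dy.
  ∂Q/∂x = 0
  ∂P/∂y = 2*y
  integrand = ∂Q/∂x - ∂P/∂y = -2*y.
Integrating over R: integral_0^1 integral_0^1 (-2*y) dx dy = -1.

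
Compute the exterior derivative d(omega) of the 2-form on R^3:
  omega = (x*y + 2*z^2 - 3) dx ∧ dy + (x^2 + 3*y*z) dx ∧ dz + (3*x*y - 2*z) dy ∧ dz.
d(omega) = (3*y + z) dx ∧ dy ∧ dz

For a 2-form omega = sum_{i<j} g_{ij} dx_i ∧ dx_j, the exterior derivative is
  d(omega) = sum_{i<j} d(g_{ij}) ∧ dx_i ∧ dx_j = sum_{i<j, k} (∂g_{ij}/∂x_k) dx_k ∧ dx_i ∧ dx_j.
Expand each term, using dx_k ∧ dx_i ∧ dx_j = sgn(permutation) dx_{(a)} ∧ dx_{(b)} ∧ dx_{(c)} with (a < b < c) sorted:
  d(x*y + 2*z^2 - 3) includes (∂/∂z)(x*y + 2*z^2 - 3) dz = (4*z) dz, which multiplied by dx ∧ dy gives (4*z) dx ∧ dy ∧ dz
  d(x^2 + 3*y*z) includes (∂/∂y)(x^2 + 3*y*z) dy = (3*z) dy, which multiplied by dx ∧ dz gives (-3*z) dx ∧ dy ∧ dz
  d(3*x*y - 2*z) includes (∂/∂x)(3*x*y - 2*z) dx = (3*y) dx, which multiplied by dy ∧ dz gives (3*y) dx ∧ dy ∧ dz
Collecting like 3-forms: d(omega) = (3*y + z) dx ∧ dy ∧ dz.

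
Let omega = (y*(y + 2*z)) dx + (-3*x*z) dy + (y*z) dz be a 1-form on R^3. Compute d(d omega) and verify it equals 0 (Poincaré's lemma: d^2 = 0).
d(d omega) = 0

Step 1: d omega = sum_{i<j} (∂f_j/∂x_i - ∂f_i/∂x_j) dx_i ∧ dx_j:
  coeff of dx ∧ dy: -2*y - 5*z
  coeff of dx ∧ dz: -2*y
  coeff of dy ∧ dz: 3*x + z
Step 2: Apply d again to each 2-form coefficient. The only possible 3-form in R^3 is dx ∧ dy ∧ dz, with coefficient
  ∂(coeff of dy∧dz)/∂x - ∂(coeff of dx∧dz)/∂y + ∂(coeff of dx∧dy)/∂z
  = ∂/∂x (3*x + z) - ∂/∂y (-2*y) + ∂/∂z (-2*y - 5*z).
Each of these terms simplifies to sums of mixed partials that cancel in pairs. The result is 0 (by equality of mixed partials for smooth functions — Schwarz / Clairaut).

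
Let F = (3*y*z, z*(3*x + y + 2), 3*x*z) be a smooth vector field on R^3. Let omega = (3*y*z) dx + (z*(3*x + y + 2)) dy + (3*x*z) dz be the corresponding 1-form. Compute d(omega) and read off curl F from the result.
d(omega) = (-3*x - y - 2) dy ∧ dz + (3*y - 3*z) dz ∧ dx + (0) dx ∧ dy; curl F = (-3*x - y - 2, 3*y - 3*z, 0)

d omega = sum_{i<j} (∂f_j/∂x_i - ∂f_i/∂x_j) dx_i ∧ dx_j. Under the identification (dy ∧ dz, dz ∧ dx, dx ∧ dy) ↔ (e_x, e_y, e_z), the coefficients are exactly the components of curl F. Compute:
  ∂R/∂y - ∂Q/∂z = (0) - (3*x + y + 2) = -3*x - y - 2
  ∂P/∂z - ∂R/∂x = (3*y) - (3*z) = 3*y - 3*z
  ∂Q/∂x - ∂P/∂y = (3*z) - (3*z) = 0.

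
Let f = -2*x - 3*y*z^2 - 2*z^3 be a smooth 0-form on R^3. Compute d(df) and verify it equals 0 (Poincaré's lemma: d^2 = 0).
d(df) = 0

Step 1: df = sum_i (∂f/∂x_i) dx_i = (-2) dx + (-3*z^2) dy + (6*z*(-y - z)) dz.
Step 2: Apply d again. Using the 1-form formula, the coefficient of dx ∧ dy in d(df) is ∂^2 f/∂x ∂y - ∂^2 f/∂y ∂x = (0) - (0) = 0 (equality of mixed partials for smooth f).
Similarly for dx ∧ dz and dy ∧ dz — all coefficients vanish. So d(df) = 0.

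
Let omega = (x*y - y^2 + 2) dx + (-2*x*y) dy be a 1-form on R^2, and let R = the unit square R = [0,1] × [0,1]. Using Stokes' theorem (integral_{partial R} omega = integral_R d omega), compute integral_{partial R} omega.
integral_(partial R) omega = -1/2

Stokes: integral_partial_R omega = integral_R d omega with d omega = (∂Q/∂x - ∂P/∂y) dx ∧ dy.
  ∂Q/∂x = -2*y
  ∂P/∂y = x - 2*y
  integrand = ∂Q/∂x - ∂P/∂y = -x.
Integrating over R: integral_0^1 integral_0^1 (-x) dx dy = -1/2.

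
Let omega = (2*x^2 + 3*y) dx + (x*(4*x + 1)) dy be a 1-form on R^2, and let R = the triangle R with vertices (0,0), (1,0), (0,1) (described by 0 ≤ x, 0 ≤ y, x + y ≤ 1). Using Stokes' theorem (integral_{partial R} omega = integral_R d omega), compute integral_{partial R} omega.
integral_(partial R) omega = 1/3

Stokes: integral_partial_R omega = integral_R d omega with d omega = (∂Q/∂x - ∂P/∂y) dx ∧ dy.
  ∂Q/∂x = 8*x + 1
  ∂P/∂y = 3
  integrand = ∂Q/∂x - ∂P/∂y = 8*x - 2.
Integrating over R: integral_0^1 integral_0^{1-x} (8*x - 2) dy dx = 1/3.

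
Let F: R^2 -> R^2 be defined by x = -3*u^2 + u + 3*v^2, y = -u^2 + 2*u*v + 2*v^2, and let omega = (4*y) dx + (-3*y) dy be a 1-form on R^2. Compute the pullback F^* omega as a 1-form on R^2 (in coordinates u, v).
F^* omega = (18*u^3 - 30*u^2*v - 4*u^2 - 48*u*v^2 + 8*u*v - 12*v^3 + 8*v^2) du + (6*u^3 - 24*u^2*v + 12*u*v^2 + 24*v^3) dv

Using F^*(f dg) = (f ∘ F) d(g ∘ F), substitute each coordinate x_i by F_i(u, v) in f_i, and replace dx_i by d F_i = (∂F_i/∂u) du + (∂F_i/∂v) dv.
  For the x component: f_1(F) = -4*u^2 + 8*u*v + 8*v^2; d F_1 = (1 - 6*u) du + (6*v) dv
  For the y component: f_2(F) = 3*u^2 - 6*u*v - 6*v^2; d F_2 = (-2*u + 2*v) du + (2*u + 4*v) dv
Combining and collecting du, dv coefficients:
  coeff of du: 18*u^3 - 30*u^2*v - 4*u^2 - 48*u*v^2 + 8*u*v - 12*v^3 + 8*v^2
  coeff of dv: 6*u^3 - 24*u^2*v + 12*u*v^2 + 24*v^3
F^* omega = (18*u^3 - 30*u^2*v - 4*u^2 - 48*u*v^2 + 8*u*v - 12*v^3 + 8*v^2) du + (6*u^3 - 24*u^2*v + 12*u*v^2 + 24*v^3) dv.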